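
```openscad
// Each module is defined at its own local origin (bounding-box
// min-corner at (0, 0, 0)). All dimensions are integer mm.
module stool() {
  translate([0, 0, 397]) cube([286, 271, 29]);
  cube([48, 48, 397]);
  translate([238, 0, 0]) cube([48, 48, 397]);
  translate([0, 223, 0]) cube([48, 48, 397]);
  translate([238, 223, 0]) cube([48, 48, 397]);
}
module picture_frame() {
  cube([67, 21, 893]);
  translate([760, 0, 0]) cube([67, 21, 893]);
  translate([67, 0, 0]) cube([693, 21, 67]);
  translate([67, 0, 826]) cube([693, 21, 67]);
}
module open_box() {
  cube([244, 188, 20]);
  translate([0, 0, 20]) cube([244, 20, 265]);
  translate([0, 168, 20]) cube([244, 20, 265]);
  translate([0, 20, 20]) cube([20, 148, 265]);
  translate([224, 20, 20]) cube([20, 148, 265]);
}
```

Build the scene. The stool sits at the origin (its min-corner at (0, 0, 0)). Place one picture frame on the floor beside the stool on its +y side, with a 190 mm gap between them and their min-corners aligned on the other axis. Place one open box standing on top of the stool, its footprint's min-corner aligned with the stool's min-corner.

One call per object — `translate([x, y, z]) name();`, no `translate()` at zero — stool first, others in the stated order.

stool();
translate([0, 461, 0]) picture_frame();
translate([0, 0, 426]) open_box();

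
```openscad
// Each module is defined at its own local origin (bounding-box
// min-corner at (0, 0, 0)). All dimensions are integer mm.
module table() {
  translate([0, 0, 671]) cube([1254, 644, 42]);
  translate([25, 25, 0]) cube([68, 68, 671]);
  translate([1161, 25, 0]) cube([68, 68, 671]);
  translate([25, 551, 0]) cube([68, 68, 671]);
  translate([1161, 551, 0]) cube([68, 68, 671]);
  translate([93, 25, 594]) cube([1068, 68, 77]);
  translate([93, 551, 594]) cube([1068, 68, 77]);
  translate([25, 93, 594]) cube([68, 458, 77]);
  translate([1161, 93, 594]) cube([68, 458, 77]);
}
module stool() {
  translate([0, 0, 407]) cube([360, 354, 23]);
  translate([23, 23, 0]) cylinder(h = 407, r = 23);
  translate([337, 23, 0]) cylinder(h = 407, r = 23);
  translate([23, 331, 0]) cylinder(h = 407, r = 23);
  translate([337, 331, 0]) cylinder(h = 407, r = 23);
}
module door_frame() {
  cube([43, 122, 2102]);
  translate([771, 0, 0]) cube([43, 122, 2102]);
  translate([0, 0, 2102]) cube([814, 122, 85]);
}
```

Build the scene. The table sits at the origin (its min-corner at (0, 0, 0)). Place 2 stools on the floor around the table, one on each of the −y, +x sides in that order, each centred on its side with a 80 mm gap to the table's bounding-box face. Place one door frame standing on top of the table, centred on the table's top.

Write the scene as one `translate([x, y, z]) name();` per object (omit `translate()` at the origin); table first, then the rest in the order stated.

table();
translate([447, -434, 0]) stool();
translate([1334, 145, 0]) stool();
translate([220, 261, 713]) door_frame();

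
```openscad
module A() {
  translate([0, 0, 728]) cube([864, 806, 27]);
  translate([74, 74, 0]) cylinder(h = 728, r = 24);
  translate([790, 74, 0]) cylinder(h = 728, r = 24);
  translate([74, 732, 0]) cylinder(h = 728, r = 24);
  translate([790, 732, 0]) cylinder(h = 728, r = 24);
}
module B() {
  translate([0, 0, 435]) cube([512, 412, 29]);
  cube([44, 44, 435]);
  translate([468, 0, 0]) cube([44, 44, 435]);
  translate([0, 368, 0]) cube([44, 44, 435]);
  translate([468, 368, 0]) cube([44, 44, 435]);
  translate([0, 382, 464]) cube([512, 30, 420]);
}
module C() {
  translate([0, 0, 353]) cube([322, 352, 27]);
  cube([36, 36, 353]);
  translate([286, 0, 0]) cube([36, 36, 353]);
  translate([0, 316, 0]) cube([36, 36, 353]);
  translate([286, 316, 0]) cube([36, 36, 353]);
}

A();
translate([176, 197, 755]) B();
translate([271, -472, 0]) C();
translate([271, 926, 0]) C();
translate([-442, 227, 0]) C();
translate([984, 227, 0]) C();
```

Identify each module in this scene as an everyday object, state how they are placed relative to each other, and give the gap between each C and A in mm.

A is a table. B is a chair. C is a stool. The chair is on top of the table, centred. Four stools sit around the table at the −y, +y, −x, +x sides. The gap between each stool and the table is 120 mm.

Each stool's nearest face is 120 mm from the table's bounding box.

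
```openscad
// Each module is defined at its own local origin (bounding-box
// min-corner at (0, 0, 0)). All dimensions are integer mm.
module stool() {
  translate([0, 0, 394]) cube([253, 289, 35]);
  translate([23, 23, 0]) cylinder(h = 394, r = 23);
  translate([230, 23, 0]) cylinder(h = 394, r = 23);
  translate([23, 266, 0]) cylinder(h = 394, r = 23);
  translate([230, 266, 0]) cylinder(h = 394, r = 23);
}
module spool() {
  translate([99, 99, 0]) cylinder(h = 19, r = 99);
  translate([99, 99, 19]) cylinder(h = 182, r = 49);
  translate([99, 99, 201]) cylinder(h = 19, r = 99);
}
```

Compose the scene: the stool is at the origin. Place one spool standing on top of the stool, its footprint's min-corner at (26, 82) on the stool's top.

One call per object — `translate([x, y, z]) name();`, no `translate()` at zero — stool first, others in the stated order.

stool();
translate([26, 82, 429]) spool();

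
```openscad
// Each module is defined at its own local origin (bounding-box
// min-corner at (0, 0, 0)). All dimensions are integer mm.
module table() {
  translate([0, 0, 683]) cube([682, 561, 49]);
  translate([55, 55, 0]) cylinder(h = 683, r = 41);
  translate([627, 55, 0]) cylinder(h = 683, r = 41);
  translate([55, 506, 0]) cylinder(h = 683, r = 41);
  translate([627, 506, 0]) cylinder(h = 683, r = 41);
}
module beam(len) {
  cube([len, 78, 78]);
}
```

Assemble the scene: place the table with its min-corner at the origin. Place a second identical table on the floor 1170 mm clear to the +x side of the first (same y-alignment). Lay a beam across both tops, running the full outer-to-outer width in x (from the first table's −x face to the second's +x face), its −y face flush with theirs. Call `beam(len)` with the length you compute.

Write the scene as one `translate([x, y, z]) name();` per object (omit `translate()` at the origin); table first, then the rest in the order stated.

table();
translate([1852, 0, 0]) table();
translate([0, 0, 732]) beam(2534);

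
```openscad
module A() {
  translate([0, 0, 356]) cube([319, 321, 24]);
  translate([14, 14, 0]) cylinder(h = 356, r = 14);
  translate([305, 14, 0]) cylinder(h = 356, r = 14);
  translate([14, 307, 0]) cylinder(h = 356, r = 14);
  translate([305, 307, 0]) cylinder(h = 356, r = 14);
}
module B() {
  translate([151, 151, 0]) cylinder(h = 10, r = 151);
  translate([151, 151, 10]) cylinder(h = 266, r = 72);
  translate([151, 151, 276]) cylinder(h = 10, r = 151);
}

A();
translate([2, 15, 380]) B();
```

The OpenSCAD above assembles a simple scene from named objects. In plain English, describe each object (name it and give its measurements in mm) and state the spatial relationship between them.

A is a simple wooden stool: a rectangular seat 319 mm (x) by 321 mm (y), 24 mm thick, top face at z = 380 mm, on four round legs, each 28 mm in diameter. The legs rest on z = 0, each leg's axis is inset half a diameter from the nearest pair of seat edges (so the leg's bounding box is flush with the corner).

B is a spool: two coaxial disc flanges of radius 151 mm and thickness 10 mm, joined by a core cylinder of radius 72 mm and height 266 mm. The lower flange rests on z = 0 and the three cylinders share a vertical axis.

The spool is on top of the stool.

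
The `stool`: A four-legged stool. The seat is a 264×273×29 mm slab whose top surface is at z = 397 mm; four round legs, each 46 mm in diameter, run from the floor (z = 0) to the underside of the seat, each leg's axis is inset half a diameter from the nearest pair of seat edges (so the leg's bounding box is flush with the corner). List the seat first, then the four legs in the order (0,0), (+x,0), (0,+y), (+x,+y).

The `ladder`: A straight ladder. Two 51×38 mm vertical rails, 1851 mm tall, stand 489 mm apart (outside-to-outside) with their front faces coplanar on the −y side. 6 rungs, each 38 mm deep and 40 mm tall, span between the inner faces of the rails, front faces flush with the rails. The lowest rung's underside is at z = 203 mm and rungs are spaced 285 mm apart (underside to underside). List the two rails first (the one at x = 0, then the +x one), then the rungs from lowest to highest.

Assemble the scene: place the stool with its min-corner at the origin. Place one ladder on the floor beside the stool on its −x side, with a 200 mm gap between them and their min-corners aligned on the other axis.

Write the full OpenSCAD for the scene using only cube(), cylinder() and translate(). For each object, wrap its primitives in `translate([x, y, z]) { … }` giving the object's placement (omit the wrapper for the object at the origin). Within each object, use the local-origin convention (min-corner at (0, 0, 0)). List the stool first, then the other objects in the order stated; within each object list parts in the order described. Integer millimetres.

translate([0, 0, 368]) cube([264, 273, 29]);
translate([23, 23, 0]) cylinder(h = 368, r = 23);
translate([241, 23, 0]) cylinder(h = 368, r = 23);
translate([23, 250, 0]) cylinder(h = 368, r = 23);
translate([241, 250, 0]) cylinder(h = 368, r = 23);
translate([-689, 0, 0]) {
  cube([51, 38, 1851]);
  translate([438, 0, 0]) cube([51, 38, 1851]);
  translate([51, 0, 203]) cube([387, 38, 40]);
  translate([51, 0, 488]) cube([387, 38, 40]);
  translate([51, 0, 773]) cube([387, 38, 40]);
  translate([51, 0, 1058]) cube([387, 38, 40]);
  translate([51, 0, 1343]) cube([387, 38, 40]);
  translate([51, 0, 1628]) cube([387, 38, 40]);
}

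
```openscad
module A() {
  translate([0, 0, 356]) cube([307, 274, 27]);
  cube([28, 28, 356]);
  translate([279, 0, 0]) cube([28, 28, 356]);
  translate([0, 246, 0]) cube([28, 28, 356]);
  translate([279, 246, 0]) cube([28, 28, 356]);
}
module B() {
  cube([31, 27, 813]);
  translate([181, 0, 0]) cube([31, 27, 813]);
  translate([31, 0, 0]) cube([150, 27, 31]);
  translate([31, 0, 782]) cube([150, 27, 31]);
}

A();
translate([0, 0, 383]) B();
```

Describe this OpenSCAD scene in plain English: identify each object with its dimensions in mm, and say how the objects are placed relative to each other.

A is a four-legged stool. The seat is 307×274 mm, 27 mm thick, top at z = 383 mm. It stands on four square legs, each 28×28 mm in cross-section, from z = 0 to the seat underside, each flush with a corner of the seat.

B is a picture frame with a 150×751 mm rectangular opening (x by z) and a uniform 31 mm border on every side. Frame depth is 27 mm along y. It is built from two vertical stiles running the full outside height and two horizontal rails spanning the gap between the stiles.

The picture frame is on top of the stool.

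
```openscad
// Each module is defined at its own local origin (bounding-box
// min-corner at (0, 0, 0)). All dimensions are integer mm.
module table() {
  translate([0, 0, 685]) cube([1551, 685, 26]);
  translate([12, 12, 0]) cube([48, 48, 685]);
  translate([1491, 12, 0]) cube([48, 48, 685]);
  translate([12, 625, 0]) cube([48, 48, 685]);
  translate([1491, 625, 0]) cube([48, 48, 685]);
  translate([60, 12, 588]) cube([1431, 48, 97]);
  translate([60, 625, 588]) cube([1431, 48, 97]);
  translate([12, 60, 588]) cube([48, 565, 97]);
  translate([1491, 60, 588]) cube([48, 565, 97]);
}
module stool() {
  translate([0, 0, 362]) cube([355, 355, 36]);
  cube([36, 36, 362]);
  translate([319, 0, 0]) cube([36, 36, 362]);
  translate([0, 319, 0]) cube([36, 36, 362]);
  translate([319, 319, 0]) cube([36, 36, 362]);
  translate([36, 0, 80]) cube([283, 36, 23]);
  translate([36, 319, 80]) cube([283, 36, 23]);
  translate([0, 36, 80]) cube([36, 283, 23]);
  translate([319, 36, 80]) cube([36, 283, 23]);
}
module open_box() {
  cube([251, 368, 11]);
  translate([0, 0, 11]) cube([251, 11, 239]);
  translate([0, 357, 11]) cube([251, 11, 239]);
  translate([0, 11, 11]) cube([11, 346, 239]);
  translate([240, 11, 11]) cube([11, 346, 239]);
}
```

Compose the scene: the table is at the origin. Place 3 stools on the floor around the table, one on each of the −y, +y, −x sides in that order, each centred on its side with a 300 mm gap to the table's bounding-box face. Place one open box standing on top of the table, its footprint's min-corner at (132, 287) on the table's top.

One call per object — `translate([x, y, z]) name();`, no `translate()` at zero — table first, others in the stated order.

table();
translate([598, -655, 0]) stool();
translate([598, 985, 0]) stool();
translate([-655, 165, 0]) stool();
translate([132, 287, 711]) open_box();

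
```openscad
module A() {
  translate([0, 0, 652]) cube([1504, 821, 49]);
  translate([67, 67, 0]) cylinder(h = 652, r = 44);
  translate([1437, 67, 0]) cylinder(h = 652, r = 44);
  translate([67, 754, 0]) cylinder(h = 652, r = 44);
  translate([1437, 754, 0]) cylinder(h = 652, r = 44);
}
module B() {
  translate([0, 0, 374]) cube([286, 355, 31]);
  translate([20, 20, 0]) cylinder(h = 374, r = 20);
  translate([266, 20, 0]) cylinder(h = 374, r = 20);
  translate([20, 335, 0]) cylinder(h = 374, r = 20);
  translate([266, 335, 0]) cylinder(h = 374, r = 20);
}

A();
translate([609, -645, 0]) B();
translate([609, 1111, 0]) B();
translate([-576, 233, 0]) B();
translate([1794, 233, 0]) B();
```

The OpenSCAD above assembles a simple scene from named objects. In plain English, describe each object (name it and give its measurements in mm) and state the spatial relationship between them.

A is a table: top 1504 mm (x) × 821 mm (y), 49 mm thick, upper face at z = 701 mm, on four round legs of 88 mm diameter, each leg's bounding box inset 23 mm from the nearest pair of top edges, running from z = 0 to the bottom of the top.

B is a four-legged stool. The seat is a 286×355×31 mm slab whose top surface is at z = 405 mm; four round legs, each 40 mm in diameter, run from the floor (z = 0) to the underside of the seat, each leg's axis is inset half a diameter from the nearest pair of seat edges (so the leg's bounding box is flush with the corner).

Four stools sit around the table at the −y, +y, −x, +x sides.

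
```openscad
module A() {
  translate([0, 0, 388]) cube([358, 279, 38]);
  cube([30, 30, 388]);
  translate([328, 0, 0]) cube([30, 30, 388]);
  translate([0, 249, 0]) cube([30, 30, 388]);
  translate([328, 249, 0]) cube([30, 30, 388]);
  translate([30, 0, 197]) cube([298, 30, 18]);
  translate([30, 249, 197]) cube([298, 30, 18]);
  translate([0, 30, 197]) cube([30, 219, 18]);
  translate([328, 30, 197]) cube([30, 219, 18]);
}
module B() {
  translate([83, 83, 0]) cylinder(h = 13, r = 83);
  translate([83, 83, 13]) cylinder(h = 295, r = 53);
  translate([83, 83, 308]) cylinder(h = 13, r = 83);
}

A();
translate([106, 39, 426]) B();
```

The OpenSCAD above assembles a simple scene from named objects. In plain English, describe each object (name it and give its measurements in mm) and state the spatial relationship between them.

A is a four-legged stool. The seat is 358×279 mm, 38 mm thick, top at z = 426 mm. It stands on four square legs, each 30×30 mm in cross-section, from z = 0 to the seat underside, each flush with a corner of the seat. Four stretchers, 30 mm wide and 18 mm tall, connect adjacent legs with their undersides at z = 197 mm, each running between the inner faces of the legs it joins and aligned with the legs' outer faces on the other axis.

B is a spool: two coaxial disc flanges of radius 83 mm and thickness 13 mm, joined by a core cylinder of radius 53 mm and height 295 mm. The lower flange rests on z = 0 and the three cylinders share a vertical axis.

The spool is on top of the stool.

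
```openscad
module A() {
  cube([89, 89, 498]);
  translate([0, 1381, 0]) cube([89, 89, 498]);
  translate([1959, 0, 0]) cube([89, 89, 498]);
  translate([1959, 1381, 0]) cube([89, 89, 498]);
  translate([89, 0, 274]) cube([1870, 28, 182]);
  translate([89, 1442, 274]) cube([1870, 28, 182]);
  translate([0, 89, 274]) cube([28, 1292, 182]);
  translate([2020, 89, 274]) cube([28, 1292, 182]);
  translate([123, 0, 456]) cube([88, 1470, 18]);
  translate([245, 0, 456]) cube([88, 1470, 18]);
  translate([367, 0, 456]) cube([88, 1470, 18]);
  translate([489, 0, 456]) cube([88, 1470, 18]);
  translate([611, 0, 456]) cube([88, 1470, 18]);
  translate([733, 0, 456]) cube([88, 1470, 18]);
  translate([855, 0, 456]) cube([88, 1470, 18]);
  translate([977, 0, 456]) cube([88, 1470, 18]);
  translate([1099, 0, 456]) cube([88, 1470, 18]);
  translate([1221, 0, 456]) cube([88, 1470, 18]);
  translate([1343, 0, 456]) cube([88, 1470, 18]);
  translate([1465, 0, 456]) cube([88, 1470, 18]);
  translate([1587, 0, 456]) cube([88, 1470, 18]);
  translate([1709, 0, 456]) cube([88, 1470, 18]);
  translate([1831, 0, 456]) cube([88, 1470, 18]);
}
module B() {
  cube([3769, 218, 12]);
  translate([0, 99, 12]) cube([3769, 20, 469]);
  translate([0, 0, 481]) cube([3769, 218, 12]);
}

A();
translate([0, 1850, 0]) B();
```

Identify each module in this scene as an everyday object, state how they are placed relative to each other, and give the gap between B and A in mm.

The I-beam's nearest face is 380 mm from the bed frame's +y face.

A is a bed frame. B is an I-beam. The I-beam is on the floor beside the bed frame on its +y side. The gap between the I-beam and the bed frame is 380 mm.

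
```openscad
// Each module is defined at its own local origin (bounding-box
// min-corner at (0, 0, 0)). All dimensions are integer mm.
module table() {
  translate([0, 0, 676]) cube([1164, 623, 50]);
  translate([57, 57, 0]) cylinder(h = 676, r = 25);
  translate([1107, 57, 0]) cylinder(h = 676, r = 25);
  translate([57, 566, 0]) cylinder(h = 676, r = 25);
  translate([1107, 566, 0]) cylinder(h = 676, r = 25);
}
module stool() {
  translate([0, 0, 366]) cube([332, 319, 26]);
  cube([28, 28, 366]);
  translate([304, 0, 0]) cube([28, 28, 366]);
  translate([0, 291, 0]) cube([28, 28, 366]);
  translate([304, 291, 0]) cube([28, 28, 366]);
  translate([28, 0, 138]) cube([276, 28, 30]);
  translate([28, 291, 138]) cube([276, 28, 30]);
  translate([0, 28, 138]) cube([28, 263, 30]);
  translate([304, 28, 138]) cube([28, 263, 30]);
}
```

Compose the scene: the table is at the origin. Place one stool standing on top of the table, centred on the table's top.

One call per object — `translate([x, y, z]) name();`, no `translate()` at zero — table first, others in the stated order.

table();
translate([416, 152, 726]) stool();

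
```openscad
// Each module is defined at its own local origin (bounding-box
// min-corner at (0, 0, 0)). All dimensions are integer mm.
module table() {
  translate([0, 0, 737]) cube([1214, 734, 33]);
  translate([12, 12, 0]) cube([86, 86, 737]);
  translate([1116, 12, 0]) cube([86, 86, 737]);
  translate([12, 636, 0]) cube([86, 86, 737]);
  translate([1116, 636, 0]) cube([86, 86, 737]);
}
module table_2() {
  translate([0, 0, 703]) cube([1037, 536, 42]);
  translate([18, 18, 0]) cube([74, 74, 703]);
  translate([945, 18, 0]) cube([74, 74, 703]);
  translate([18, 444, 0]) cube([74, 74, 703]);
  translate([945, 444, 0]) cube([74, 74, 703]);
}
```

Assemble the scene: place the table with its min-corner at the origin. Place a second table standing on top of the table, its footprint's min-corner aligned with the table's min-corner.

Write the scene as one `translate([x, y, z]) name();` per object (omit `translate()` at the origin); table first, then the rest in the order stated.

table();
translate([0, 0, 770]) table_2();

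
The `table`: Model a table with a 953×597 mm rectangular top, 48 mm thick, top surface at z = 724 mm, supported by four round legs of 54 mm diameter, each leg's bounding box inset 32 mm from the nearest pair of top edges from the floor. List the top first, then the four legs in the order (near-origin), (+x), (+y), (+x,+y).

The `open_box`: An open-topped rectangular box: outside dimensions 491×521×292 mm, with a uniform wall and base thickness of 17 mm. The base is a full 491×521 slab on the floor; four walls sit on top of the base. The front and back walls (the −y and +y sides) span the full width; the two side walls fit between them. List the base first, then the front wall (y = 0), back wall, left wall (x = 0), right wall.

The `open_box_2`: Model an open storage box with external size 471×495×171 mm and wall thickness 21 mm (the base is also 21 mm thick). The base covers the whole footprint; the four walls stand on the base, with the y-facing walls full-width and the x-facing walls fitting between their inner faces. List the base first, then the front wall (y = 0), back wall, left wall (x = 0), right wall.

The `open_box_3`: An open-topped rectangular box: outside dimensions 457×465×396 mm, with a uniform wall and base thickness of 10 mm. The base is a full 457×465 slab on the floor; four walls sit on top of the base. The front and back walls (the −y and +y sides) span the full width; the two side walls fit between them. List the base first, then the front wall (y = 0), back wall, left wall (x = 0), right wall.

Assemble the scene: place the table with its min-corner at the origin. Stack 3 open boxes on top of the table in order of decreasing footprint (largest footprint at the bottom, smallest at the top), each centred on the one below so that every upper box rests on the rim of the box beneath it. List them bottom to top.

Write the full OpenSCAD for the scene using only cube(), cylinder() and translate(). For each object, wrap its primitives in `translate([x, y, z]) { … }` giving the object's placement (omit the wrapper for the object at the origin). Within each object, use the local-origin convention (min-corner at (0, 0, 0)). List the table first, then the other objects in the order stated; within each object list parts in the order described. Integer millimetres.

translate([0, 0, 676]) cube([953, 597, 48]);
translate([59, 59, 0]) cylinder(h = 676, r = 27);
translate([894, 59, 0]) cylinder(h = 676, r = 27);
translate([59, 538, 0]) cylinder(h = 676, r = 27);
translate([894, 538, 0]) cylinder(h = 676, r = 27);
translate([231, 38, 724]) {
  cube([491, 521, 17]);
  translate([0, 0, 17]) cube([491, 17, 275]);
  translate([0, 504, 17]) cube([491, 17, 275]);
  translate([0, 17, 17]) cube([17, 487, 275]);
  translate([474, 17, 17]) cube([17, 487, 275]);
}
translate([241, 51, 1016]) {
  cube([471, 495, 21]);
  translate([0, 0, 21]) cube([471, 21, 150]);
  translate([0, 474, 21]) cube([471, 21, 150]);
  translate([0, 21, 21]) cube([21, 453, 150]);
  translate([450, 21, 21]) cube([21, 453, 150]);
}
translate([248, 66, 1187]) {
  cube([457, 465, 10]);
  translate([0, 0, 10]) cube([457, 10, 386]);
  translate([0, 455, 10]) cube([457, 10, 386]);
  translate([0, 10, 10]) cube([10, 445, 386]);
  translate([447, 10, 10]) cube([10, 445, 386]);
}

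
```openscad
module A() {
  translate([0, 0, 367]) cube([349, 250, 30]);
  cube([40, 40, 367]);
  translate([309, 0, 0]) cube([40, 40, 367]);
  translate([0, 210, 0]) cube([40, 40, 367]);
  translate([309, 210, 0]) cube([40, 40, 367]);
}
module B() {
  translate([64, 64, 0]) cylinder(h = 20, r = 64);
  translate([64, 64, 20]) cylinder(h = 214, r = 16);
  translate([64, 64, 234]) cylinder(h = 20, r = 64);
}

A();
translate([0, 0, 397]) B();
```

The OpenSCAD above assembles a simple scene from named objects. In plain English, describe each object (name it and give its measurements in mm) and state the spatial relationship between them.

A is a four-legged stool. The seat is 349×250 mm, 30 mm thick, top at z = 397 mm. It stands on four square legs, each 40×40 mm in cross-section, from z = 0 to the seat underside, each flush with a corner of the seat.

B is a spool: two coaxial disc flanges of radius 64 mm and thickness 20 mm, joined by a core cylinder of radius 16 mm and height 214 mm. The lower flange rests on z = 0 and the three cylinders share a vertical axis.

The spool is on top of the stool.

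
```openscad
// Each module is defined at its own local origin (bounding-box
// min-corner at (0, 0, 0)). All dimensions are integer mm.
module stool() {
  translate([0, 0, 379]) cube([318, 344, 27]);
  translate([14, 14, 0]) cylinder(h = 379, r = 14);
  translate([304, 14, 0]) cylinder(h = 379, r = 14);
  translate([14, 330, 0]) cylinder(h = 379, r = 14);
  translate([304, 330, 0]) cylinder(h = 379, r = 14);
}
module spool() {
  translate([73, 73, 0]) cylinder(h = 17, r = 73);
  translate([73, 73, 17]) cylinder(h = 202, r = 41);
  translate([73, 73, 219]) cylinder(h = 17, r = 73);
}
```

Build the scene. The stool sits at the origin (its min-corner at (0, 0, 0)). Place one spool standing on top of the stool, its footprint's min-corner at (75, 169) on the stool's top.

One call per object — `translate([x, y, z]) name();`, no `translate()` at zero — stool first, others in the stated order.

stool();
translate([75, 169, 406]) spool();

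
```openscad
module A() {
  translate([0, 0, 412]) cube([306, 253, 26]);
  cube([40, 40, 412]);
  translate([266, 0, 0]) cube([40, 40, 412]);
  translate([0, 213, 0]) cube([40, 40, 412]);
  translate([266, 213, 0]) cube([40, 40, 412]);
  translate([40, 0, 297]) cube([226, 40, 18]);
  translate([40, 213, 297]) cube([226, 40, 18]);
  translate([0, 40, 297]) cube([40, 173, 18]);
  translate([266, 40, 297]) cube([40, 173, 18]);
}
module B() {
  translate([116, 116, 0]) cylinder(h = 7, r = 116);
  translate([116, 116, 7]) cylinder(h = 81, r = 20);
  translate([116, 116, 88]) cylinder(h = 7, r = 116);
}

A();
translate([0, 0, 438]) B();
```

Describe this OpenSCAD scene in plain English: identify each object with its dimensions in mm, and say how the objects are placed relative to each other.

A is a simple wooden stool: a rectangular seat 306 mm (x) by 253 mm (y), 26 mm thick, top face at z = 438 mm, on four square legs, each 40×40 mm in cross-section. The legs rest on z = 0, each flush with a corner of the seat. Four stretchers, 40 mm wide and 18 mm tall, connect adjacent legs with their undersides at z = 297 mm, each running between the inner faces of the legs it joins and aligned with the legs' outer faces on the other axis.

B is a spool: two coaxial disc flanges of radius 116 mm and thickness 7 mm, joined by a core cylinder of radius 20 mm and height 81 mm. The lower flange rests on z = 0 and the three cylinders share a vertical axis.

The spool is on top of the stool.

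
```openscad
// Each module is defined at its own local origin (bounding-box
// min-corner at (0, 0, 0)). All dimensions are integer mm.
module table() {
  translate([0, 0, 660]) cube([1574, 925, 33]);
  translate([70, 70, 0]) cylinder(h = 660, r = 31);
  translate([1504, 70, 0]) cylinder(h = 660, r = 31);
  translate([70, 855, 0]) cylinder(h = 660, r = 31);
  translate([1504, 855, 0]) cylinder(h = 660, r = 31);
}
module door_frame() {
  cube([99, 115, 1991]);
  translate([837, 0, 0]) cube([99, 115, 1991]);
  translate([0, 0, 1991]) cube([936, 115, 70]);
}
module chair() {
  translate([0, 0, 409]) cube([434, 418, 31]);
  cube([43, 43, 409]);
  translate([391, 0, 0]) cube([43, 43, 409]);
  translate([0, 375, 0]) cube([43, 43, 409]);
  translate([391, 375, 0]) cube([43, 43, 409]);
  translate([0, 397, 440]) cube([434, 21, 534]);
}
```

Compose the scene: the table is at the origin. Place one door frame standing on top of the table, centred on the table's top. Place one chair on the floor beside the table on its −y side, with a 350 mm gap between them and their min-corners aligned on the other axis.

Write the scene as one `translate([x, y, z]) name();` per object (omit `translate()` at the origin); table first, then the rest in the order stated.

table();
translate([319, 405, 693]) door_frame();
translate([0, -768, 0]) chair();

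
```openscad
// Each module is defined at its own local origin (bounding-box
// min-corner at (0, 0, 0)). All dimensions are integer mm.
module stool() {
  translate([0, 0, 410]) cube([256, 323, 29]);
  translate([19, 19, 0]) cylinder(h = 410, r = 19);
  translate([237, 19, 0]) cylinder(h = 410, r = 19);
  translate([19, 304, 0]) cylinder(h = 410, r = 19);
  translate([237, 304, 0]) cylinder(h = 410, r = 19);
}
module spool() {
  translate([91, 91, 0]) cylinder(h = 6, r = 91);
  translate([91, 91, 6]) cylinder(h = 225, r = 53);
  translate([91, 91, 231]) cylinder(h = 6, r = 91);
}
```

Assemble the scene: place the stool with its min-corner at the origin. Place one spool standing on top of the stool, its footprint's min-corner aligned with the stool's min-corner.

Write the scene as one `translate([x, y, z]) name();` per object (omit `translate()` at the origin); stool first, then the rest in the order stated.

stool();
translate([0, 0, 439]) spool();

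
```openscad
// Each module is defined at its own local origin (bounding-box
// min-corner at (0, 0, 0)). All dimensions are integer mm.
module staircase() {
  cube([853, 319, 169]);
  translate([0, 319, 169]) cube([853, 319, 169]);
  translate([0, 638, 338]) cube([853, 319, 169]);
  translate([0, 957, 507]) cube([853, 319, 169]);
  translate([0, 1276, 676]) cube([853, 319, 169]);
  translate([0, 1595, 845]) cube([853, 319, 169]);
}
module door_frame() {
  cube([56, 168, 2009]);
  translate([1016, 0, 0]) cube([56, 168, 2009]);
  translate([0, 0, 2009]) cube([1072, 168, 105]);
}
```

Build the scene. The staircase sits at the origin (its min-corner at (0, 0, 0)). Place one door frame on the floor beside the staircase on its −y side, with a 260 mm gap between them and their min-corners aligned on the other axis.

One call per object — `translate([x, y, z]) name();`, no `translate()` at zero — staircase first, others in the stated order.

staircase();
translate([0, -428, 0]) door_frame();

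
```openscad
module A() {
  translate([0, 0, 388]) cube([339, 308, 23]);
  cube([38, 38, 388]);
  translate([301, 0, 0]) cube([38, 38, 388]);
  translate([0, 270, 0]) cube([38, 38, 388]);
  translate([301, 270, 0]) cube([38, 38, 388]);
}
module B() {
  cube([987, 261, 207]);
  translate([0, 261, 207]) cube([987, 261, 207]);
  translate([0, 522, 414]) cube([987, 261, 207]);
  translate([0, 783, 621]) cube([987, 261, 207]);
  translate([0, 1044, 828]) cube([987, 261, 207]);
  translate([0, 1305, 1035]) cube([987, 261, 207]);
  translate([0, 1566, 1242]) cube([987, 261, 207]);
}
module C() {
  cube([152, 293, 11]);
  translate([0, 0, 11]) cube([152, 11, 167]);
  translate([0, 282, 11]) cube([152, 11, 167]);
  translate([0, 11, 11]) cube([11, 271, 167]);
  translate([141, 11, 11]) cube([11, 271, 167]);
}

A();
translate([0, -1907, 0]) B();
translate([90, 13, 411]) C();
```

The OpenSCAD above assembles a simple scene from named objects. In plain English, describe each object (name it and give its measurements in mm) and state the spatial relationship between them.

A is a simple wooden stool: a rectangular seat 339 mm (x) by 308 mm (y), 23 mm thick, top face at z = 411 mm, on four square legs, each 38×38 mm in cross-section. The legs rest on z = 0, each flush with a corner of the seat.

B is a run of 7 identical solid stair steps. Each tread is 987×261 mm and each step block is 207 mm high. Step 1 rests on the floor; step k is offset from step 1 by (k−1)×261 mm in y and (k−1)×207 mm in z.

C is an open storage box with external size 152×293×178 mm and wall thickness 11 mm (the base is also 11 mm thick). The base covers the whole footprint; the four walls stand on the base, with the y-facing walls full-width and the x-facing walls fitting between their inner faces.

The staircase is on the floor beside the stool on its −y side. The open box is on top of the stool.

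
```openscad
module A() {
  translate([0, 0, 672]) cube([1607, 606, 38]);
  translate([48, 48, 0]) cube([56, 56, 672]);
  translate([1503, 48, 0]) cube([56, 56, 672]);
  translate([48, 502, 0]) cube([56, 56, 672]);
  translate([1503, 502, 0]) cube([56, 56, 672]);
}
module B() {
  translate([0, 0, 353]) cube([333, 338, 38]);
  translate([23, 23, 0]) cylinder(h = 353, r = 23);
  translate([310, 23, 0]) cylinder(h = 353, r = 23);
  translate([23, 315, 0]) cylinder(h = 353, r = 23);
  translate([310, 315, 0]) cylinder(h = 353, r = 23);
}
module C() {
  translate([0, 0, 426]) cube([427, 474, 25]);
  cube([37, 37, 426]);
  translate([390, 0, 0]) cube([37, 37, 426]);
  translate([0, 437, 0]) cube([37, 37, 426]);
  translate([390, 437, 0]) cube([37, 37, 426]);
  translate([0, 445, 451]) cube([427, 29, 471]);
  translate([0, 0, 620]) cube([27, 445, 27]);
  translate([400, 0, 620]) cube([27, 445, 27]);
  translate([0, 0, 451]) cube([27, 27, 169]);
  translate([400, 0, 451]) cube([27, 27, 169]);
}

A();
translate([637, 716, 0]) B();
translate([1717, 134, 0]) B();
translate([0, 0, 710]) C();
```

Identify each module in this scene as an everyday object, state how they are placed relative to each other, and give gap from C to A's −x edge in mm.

The chair's min-x is at 0; the table's min-x is 0; gap = 0 mm.

A is a table. B is a stool. C is a chair. Two stools sit around the table at the +y, +x sides. The chair is on top of the table. The gap from the chair to the table's −x edge is 0 mm.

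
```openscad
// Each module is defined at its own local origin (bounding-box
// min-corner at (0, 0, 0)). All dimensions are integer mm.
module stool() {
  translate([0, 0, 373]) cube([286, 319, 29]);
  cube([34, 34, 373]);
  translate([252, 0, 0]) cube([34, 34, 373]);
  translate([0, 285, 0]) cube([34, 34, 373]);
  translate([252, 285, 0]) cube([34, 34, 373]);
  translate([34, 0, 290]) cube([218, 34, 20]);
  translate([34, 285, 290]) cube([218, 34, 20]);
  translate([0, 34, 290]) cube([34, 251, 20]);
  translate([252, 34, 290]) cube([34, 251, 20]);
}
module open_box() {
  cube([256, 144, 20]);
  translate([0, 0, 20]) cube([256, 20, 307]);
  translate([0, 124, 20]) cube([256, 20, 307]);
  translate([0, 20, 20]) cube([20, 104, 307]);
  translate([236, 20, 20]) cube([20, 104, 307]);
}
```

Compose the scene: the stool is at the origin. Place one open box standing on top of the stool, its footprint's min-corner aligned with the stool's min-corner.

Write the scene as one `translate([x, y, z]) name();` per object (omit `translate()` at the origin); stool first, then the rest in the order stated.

stool();
translate([0, 0, 402]) open_box();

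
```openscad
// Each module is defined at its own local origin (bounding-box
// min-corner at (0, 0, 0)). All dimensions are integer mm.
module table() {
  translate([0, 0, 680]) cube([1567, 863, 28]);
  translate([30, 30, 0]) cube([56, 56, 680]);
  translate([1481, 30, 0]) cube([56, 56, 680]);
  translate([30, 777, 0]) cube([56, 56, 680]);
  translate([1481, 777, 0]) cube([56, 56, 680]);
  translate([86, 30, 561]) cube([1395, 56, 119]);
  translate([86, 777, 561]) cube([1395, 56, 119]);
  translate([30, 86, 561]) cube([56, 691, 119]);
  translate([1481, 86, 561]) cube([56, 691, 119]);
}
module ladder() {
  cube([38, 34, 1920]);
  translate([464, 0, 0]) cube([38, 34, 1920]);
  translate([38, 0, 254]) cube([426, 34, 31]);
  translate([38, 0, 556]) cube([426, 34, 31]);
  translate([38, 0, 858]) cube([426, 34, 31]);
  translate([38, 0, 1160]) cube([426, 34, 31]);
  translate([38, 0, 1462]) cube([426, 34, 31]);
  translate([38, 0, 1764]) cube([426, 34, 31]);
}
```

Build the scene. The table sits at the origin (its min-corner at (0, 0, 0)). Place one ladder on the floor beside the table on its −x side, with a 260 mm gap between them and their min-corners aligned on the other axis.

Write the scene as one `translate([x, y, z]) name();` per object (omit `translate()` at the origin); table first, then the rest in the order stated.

table();
translate([-762, 0, 0]) ladder();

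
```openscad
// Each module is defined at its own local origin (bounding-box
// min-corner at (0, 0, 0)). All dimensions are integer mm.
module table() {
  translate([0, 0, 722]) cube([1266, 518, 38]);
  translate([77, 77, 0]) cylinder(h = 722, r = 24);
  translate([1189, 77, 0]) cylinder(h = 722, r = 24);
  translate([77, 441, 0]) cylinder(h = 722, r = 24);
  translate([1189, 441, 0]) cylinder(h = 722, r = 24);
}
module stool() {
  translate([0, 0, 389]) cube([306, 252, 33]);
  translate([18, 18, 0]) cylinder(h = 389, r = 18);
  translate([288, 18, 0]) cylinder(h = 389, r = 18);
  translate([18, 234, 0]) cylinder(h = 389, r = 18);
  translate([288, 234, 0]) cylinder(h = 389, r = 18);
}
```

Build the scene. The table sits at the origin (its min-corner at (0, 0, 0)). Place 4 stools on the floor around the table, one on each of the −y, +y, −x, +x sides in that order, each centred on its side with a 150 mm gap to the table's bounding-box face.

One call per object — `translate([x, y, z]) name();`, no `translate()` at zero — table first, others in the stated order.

table();
translate([480, -402, 0]) stool();
translate([480, 668, 0]) stool();
translate([-456, 133, 0]) stool();
translate([1416, 133, 0]) stool();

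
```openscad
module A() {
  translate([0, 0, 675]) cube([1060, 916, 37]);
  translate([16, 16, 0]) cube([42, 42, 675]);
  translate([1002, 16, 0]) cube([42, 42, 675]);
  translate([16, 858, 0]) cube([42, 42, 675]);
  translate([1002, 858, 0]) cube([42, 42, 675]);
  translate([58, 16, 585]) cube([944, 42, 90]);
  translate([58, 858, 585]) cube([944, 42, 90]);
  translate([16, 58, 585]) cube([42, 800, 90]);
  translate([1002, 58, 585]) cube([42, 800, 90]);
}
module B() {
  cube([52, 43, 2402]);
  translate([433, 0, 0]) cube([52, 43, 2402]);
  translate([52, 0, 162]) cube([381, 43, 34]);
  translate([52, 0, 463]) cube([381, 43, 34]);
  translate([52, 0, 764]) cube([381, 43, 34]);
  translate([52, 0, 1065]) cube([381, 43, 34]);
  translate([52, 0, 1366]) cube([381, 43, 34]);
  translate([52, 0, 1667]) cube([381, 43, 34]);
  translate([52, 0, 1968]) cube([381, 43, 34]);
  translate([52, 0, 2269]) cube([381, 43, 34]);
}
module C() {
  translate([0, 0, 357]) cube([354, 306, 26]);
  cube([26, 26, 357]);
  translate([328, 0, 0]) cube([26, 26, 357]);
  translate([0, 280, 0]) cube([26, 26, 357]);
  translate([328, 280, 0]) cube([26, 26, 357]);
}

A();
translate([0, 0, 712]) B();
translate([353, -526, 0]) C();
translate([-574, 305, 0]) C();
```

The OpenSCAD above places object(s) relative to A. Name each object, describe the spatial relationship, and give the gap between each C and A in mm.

A is a table. B is a ladder. C is a stool. The ladder is on top of the table. Two stools sit around the table at the −y, −x sides. The gap between each stool and the table is 220 mm.

Each stool's nearest face is 220 mm from the table's bounding box.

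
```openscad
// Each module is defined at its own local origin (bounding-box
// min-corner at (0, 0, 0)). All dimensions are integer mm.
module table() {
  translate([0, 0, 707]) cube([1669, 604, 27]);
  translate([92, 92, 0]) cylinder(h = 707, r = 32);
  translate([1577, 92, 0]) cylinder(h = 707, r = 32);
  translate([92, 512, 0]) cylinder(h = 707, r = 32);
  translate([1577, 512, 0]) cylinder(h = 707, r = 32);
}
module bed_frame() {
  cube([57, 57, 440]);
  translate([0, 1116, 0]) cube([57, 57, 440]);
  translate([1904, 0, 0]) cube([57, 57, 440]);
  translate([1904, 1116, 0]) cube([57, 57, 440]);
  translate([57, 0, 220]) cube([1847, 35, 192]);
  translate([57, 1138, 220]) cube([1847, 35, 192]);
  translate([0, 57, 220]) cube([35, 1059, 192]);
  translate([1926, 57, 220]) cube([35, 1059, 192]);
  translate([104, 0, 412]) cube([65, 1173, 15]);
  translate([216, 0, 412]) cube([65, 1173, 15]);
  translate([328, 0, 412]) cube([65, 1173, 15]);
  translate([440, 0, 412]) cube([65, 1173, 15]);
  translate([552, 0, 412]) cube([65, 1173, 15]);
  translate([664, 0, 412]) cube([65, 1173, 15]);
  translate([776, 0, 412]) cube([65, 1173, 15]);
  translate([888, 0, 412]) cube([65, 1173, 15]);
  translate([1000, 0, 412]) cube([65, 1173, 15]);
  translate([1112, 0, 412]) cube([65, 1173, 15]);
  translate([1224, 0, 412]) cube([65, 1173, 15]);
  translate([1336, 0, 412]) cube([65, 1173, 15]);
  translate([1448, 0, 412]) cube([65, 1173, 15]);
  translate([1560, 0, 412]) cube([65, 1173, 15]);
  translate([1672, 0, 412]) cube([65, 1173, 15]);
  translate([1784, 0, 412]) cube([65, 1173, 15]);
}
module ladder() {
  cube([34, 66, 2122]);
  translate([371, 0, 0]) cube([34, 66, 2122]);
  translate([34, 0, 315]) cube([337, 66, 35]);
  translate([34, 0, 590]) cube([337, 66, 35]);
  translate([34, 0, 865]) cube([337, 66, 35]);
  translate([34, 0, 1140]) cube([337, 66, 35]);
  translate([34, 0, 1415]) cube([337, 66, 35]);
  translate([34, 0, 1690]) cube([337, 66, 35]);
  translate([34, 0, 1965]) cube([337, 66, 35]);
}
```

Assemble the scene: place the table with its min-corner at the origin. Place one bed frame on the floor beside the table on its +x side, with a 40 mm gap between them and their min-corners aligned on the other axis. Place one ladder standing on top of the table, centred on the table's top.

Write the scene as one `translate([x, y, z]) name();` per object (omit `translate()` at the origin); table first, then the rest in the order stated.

table();
translate([1709, 0, 0]) bed_frame();
translate([632, 269, 734]) ladder();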